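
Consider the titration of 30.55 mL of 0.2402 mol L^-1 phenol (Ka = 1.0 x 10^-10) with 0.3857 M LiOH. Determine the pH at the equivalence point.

n(C6H5OH) = 0.2402 x 0.03055 = 0.007338 mol; V(LiOH) at equivalence = 0.007338/0.3857 = 0.01903 L.
At equivalence all the acid is converted to C6H5O-; total volume = 0.03055 + 0.01903 = 0.04958 L, so [C6H5O-] = 0.007338/0.04958 = 0.1480 M.
Kb = Kw/Ka = 1.0e-14 / 1.0 x 10^-10 = 0.000100.
[OH^-] = sqrt(Kb x [C6H5O-]) = sqrt(0.000100 x 0.1480) = 0.00385 M.
pOH = 2.41, so pH = 14.00 - 2.41 = 11.59.

11.59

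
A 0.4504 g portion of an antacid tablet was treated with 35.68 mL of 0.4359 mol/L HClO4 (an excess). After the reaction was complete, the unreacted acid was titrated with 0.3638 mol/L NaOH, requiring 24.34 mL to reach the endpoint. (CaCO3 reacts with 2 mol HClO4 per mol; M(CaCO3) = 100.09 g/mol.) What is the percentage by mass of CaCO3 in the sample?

Total n(HClO4) added = 0.4359 x 0.03568 = 0.01555 mol.
n(NaOH) used = 0.3638 x 0.02434 = 0.008855 mol, which equals the excess n(HClO4).
So n(HClO4) consumed by the sample = 0.01555 - 0.008855 = 0.006698 mol.
n(CaCO3) = 0.006698 / 2 = 0.003349 mol.
mass CaCO3 = 0.003349 x 100.09 = 0.3352 g, so %CaCO3 = 0.3352/0.4504 x 100 = 74.4%.

74.4%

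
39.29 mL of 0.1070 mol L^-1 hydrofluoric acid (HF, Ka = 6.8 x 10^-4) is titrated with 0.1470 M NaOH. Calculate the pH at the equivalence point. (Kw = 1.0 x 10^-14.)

n(HF) = 0.1070 x 0.03929 = 0.004204 mol; V(NaOH) at equivalence = 0.004204/0.1470 = 0.02860 L.
At equivalence all the acid is converted to F-; total volume = 0.03929 + 0.02860 = 0.06789 L, so [F-] = 0.004204/0.06789 = 0.06193 M.
Kb = Kw/Ka = 1.0e-14 / 6.8 x 10^-4 = 1.47e-11.
[OH^-] = sqrt(Kb x [F-]) = sqrt(1.47e-11 x 0.06193) = 9.54e-7 M.
pOH = 6.02, so pH = 14.00 - 6.02 = 7.98.

7.98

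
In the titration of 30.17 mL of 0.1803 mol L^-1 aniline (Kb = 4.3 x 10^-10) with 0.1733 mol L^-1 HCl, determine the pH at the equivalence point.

2.84

n(C6H5NH2) = 0.1803 x 0.03017 = 0.005440 mol; V(HCl) at equivalence = 0.005440/0.1733 = 0.03139 L.
At equivalence the base is fully converted to C6H5NH3+; total volume = 0.06156 L, so [C6H5NH3+] = 0.005440/0.06156 = 0.08837 M.
Ka(C6H5NH3+) = Kw/Kb = 1.0e-14 / 4.3 x 10^-10 = 2.33e-5.
[H^+] = sqrt(Ka x [C6H5NH3+]) = sqrt(2.33e-5 x 0.08837) = 0.00143 M.
pH = -log(0.00143) = 2.84.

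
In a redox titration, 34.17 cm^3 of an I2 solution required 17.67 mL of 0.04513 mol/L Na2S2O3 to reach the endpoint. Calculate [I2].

0.0117 M

n(Na2S2O3) = 0.04513 x 0.01767 = 0.0007974 mol.
From the balanced equation, 2 mol Na2S2O3 reacts with 1 mol I2, so n(I2) = 0.0007974 x 1/2 = 0.0003987 mol.
[I2] = 0.0003987 / 0.03417 L = 0.0117 M.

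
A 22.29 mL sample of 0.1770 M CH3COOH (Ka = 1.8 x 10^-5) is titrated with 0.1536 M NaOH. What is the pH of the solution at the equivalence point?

8.83

n(CH3COOH) = 0.1770 x 0.02229 = 0.003945 mol; V(NaOH) at equivalence = 0.003945/0.1536 = 0.02569 L.
At equivalence all the acid is converted to CH3COO-; total volume = 0.02229 + 0.02569 = 0.04798 L, so [CH3COO-] = 0.003945/0.04798 = 0.08224 M.
Kb = Kw/Ka = 1.0e-14 / 1.8 x 10^-5 = 5.56e-10.
[OH^-] = sqrt(Kb x [CH3COO-]) = sqrt(5.56e-10 x 0.08224) = 6.76e-6 M.
pOH = 5.17, so pH = 14.00 - 5.17 = 8.83.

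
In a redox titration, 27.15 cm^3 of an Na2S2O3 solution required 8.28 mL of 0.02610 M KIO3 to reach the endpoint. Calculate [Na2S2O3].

0.0478 M

n(KIO3) = 0.02610 x 0.008280 = 0.0002161 mol.
From the balanced equation, 1 mol KIO3 reacts with 6 mol Na2S2O3, so n(Na2S2O3) = 0.0002161 x 6/1 = 0.001297 mol.
[Na2S2O3] = 0.001297 / 0.02715 L = 0.0478 M.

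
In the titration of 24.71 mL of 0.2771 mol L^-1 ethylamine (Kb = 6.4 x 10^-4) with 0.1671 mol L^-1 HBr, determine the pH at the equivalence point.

5.89

n(C2H5NH2) = 0.2771 x 0.02471 = 0.006847 mol; V(HBr) at equivalence = 0.006847/0.1671 = 0.04098 L.
At equivalence the base is fully converted to C2H5NH3+; total volume = 0.06569 L, so [C2H5NH3+] = 0.006847/0.06569 = 0.1042 M.
Ka(C2H5NH3+) = Kw/Kb = 1.0e-14 / 6.4 x 10^-4 = 1.56e-11.
[H^+] = sqrt(Ka x [C2H5NH3+]) = sqrt(1.56e-11 x 0.1042) = 1.28e-6 M.
pH = -log(1.28e-6) = 5.89.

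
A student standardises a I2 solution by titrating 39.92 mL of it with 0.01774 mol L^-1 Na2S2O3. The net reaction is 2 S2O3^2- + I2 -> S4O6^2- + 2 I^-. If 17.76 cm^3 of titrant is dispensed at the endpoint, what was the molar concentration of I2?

0.00395 M

n(Na2S2O3) = 0.01774 x 0.01776 = 0.0003151 mol.
From the balanced equation, 2 mol Na2S2O3 reacts with 1 mol I2, so n(I2) = 0.0003151 x 1/2 = 0.0001575 mol.
[I2] = 0.0001575 / 0.03992 L = 0.00395 M.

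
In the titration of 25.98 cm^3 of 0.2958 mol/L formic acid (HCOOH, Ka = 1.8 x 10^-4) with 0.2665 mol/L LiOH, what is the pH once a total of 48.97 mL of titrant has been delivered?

n(acid) = 0.2958 x 0.02598 = 0.007685 mol; n(LiOH) added = 0.2665 x 0.04897 = 0.01305 mol.
Base is in excess by 0.01305 - 0.007685 = 0.005366 mol in a total volume of 0.07495 L.
[OH^-] = 0.005366/0.07495 = 0.07159 M, so pOH = 1.15 and pH = 14.00 - 1.15 = 12.85.

12.85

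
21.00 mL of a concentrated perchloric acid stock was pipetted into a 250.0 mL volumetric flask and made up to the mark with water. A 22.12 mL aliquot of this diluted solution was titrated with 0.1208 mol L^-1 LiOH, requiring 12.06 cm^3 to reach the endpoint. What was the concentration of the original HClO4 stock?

0.784 M

n(LiOH) = 0.1208 x 0.01206 = 0.001457 mol.
n(HClO4) in the aliquot = 0.001457 mol.
[diluted HClO4] = 0.001457 / 0.02212 = 0.06586 M.
Dilution factor = 250.0/21.00 = 11.90, so [stock] = 0.06586 x 11.90 = 0.784 M.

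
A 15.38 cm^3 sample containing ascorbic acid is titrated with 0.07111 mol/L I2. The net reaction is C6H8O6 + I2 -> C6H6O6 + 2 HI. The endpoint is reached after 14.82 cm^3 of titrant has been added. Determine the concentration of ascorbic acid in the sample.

n(I2) = 0.07111 x 0.01482 = 0.001054 mol.
From the balanced equation, 1 mol I2 reacts with 1 mol ascorbic acid, so n(ascorbic acid) = 0.001054 x 1/1 = 0.001054 mol.
[ascorbic acid] = 0.001054 / 0.01538 L = 0.0685 M.

0.0685 M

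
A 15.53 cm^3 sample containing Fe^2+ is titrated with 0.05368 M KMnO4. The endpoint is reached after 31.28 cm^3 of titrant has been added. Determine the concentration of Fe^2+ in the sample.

n(KMnO4) = 0.05368 x 0.03128 = 0.001679 mol.
From the balanced equation, 1 mol KMnO4 reacts with 5 mol Fe^2+, so n(Fe^2+) = 0.001679 x 5/1 = 0.008396 mol.
[Fe^2+] = 0.008396 / 0.01553 L = 0.541 M.

0.541 M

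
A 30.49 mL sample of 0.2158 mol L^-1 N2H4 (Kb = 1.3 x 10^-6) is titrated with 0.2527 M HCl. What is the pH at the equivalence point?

n(N2H4) = 0.2158 x 0.03049 = 0.006580 mol; V(HCl) at equivalence = 0.006580/0.2527 = 0.02604 L.
At equivalence the base is fully converted to N2H5+; total volume = 0.05653 L, so [N2H5+] = 0.006580/0.05653 = 0.1164 M.
Ka(N2H5+) = Kw/Kb = 1.0e-14 / 1.3 x 10^-6 = 7.69e-9.
[H^+] = sqrt(Ka x [N2H5+]) = sqrt(7.69e-9 x 0.1164) = 2.99e-5 M.
pH = -log(2.99e-5) = 4.52.

4.52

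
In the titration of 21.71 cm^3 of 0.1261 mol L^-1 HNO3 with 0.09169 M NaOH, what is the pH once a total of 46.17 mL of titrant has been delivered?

n(acid) = 0.1261 x 0.02171 = 0.002738 mol; n(NaOH) added = 0.09169 x 0.04617 = 0.004233 mol.
Base is in excess by 0.004233 - 0.002738 = 0.001496 mol in a total volume of 0.06788 L.
[OH^-] = 0.001496/0.06788 = 0.02203 M, so pOH = 1.66 and pH = 14.00 - 1.66 = 12.34.

12.34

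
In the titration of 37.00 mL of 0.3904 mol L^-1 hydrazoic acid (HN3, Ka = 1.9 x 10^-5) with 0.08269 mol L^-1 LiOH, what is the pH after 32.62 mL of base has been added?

Initial n(HN3) = 0.3904 x 0.03700 = 0.01444 mol.
n(LiOH) added = 0.08269 x 0.03262 = 0.002697 mol, converting that many moles of HN3 to N3-.
Remaining n(HN3) = 0.01175 mol; n(N3-) = 0.002697 mol.
By Henderson-Hasselbalch, pH = pKa + log([A^-]/[HA]) = 4.72 + log(0.002697/0.01175) = 4.72 + (-0.64) = 4.08.

4.08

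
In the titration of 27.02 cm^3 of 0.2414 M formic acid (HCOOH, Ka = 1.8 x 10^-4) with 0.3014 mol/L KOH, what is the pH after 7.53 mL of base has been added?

Initial n(HCOOH) = 0.2414 x 0.02702 = 0.006523 mol.
n(KOH) added = 0.3014 x 0.007530 = 0.002270 mol, converting that many moles of HCOOH to HCOO-.
Remaining n(HCOOH) = 0.004253 mol; n(HCOO-) = 0.002270 mol.
By Henderson-Hasselbalch, pH = pKa + log([A^-]/[HA]) = 3.74 + log(0.002270/0.004253) = 3.74 + (-0.27) = 3.47.

3.47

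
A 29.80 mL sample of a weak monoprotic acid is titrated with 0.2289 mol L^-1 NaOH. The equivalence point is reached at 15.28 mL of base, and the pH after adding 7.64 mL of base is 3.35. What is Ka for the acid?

4.5 x 10^-4

7.64 mL is half of the equivalence volume, so this is the half-equivalence point where [HA] = [A^-].
At half-equivalence pH = pKa, so pKa = 3.35.
Ka = 10^(-3.35) = 4.5 x 10^-4.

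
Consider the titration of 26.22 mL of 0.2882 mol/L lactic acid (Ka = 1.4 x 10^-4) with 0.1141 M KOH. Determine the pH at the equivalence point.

n(HC3H5O3) = 0.2882 x 0.02622 = 0.007557 mol; V(KOH) at equivalence = 0.007557/0.1141 = 0.06623 L.
At equivalence all the acid is converted to C3H5O3-; total volume = 0.02622 + 0.06623 = 0.09245 L, so [C3H5O3-] = 0.007557/0.09245 = 0.08174 M.
Kb = Kw/Ka = 1.0e-14 / 1.4 x 10^-4 = 7.14e-11.
[OH^-] = sqrt(Kb x [C3H5O3-]) = sqrt(7.14e-11 x 0.08174) = 2.42e-6 M.
pOH = 5.62, so pH = 14.00 - 5.62 = 8.38.

8.38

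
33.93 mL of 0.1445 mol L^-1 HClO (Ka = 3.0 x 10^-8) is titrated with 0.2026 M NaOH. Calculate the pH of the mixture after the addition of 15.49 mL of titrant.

Initial n(HClO) = 0.1445 x 0.03393 = 0.004903 mol.
n(NaOH) added = 0.2026 x 0.01549 = 0.003138 mol, converting that many moles of HClO to ClO-.
Remaining n(HClO) = 0.001765 mol; n(ClO-) = 0.003138 mol.
By Henderson-Hasselbalch, pH = pKa + log([A^-]/[HA]) = 7.52 + log(0.003138/0.001765) = 7.52 + (+0.25) = 7.77.

7.77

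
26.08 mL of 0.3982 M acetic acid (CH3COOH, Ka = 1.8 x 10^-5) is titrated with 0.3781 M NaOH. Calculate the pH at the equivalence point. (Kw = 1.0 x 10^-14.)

n(CH3COOH) = 0.3982 x 0.02608 = 0.01039 mol; V(NaOH) at equivalence = 0.01039/0.3781 = 0.02747 L.
At equivalence all the acid is converted to CH3COO-; total volume = 0.02608 + 0.02747 = 0.05355 L, so [CH3COO-] = 0.01039/0.05355 = 0.1939 M.
Kb = Kw/Ka = 1.0e-14 / 1.8 x 10^-5 = 5.56e-10.
[OH^-] = sqrt(Kb x [CH3COO-]) = sqrt(5.56e-10 x 0.1939) = 1.04e-5 M.
pOH = 4.98, so pH = 14.00 - 4.98 = 9.02.

9.02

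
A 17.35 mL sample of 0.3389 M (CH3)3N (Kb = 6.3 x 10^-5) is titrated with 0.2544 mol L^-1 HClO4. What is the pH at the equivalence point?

5.32

n((CH3)3N) = 0.3389 x 0.01735 = 0.005880 mol; V(HClO4) at equivalence = 0.005880/0.2544 = 0.02311 L.
At equivalence the base is fully converted to (CH3)3NH+; total volume = 0.04046 L, so [(CH3)3NH+] = 0.005880/0.04046 = 0.1453 M.
Ka((CH3)3NH+) = Kw/Kb = 1.0e-14 / 6.3 x 10^-5 = 1.59e-10.
[H^+] = sqrt(Ka x [(CH3)3NH+]) = sqrt(1.59e-10 x 0.1453) = 4.80e-6 M.
pH = -log(4.80e-6) = 5.32.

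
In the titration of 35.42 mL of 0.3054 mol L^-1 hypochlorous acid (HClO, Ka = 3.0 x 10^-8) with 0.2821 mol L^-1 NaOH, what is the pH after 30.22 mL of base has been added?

8.09

Initial n(HClO) = 0.3054 x 0.03542 = 0.01082 mol.
n(NaOH) added = 0.2821 x 0.03022 = 0.008525 mol, converting that many moles of HClO to ClO-.
Remaining n(HClO) = 0.002292 mol; n(ClO-) = 0.008525 mol.
By Henderson-Hasselbalch, pH = pKa + log([A^-]/[HA]) = 7.52 + log(0.008525/0.002292) = 7.52 + (+0.57) = 8.09.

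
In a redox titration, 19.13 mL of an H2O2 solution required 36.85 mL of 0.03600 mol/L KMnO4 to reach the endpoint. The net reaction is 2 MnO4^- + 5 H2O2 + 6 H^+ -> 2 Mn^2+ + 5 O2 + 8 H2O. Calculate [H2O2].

0.173 M

n(KMnO4) = 0.03600 x 0.03685 = 0.001327 mol.
From the balanced equation, 2 mol KMnO4 reacts with 5 mol H2O2, so n(H2O2) = 0.001327 x 5/2 = 0.003317 mol.
[H2O2] = 0.003317 / 0.01913 L = 0.173 M.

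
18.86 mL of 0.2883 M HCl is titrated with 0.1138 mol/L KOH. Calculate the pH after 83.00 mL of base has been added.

12.59

n(acid) = 0.2883 x 0.01886 = 0.005437 mol; n(KOH) added = 0.1138 x 0.08300 = 0.009445 mol.
Base is in excess by 0.009445 - 0.005437 = 0.004008 mol in a total volume of 0.1019 L.
[OH^-] = 0.004008/0.1019 = 0.03935 M, so pOH = 1.41 and pH = 14.00 - 1.41 = 12.59.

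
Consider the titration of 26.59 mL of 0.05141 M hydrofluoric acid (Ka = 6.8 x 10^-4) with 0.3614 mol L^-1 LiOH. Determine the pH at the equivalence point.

n(HF) = 0.05141 x 0.02659 = 0.001367 mol; V(LiOH) at equivalence = 0.001367/0.3614 = 0.003782 L.
At equivalence all the acid is converted to F-; total volume = 0.02659 + 0.003782 = 0.03037 L, so [F-] = 0.001367/0.03037 = 0.04501 M.
Kb = Kw/Ka = 1.0e-14 / 6.8 x 10^-4 = 1.47e-11.
[OH^-] = sqrt(Kb x [F-]) = sqrt(1.47e-11 x 0.04501) = 8.14e-7 M.
pOH = 6.09, so pH = 14.00 - 6.09 = 7.91.

7.91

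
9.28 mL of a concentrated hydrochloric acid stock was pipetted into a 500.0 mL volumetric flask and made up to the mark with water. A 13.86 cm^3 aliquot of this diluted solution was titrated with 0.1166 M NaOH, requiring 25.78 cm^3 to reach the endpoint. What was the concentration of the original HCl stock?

n(NaOH) = 0.1166 x 0.02578 = 0.003006 mol.
n(HCl) in the aliquot = 0.003006 mol.
[diluted HCl] = 0.003006 / 0.01386 = 0.2169 M.
Dilution factor = 500.0/9.280 = 53.88, so [stock] = 0.2169 x 53.88 = 11.7 M.

11.7 M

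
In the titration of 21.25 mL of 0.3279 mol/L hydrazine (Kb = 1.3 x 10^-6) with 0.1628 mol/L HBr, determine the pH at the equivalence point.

n(N2H4) = 0.3279 x 0.02125 = 0.006968 mol; V(HBr) at equivalence = 0.006968/0.1628 = 0.04280 L.
At equivalence the base is fully converted to N2H5+; total volume = 0.06405 L, so [N2H5+] = 0.006968/0.06405 = 0.1088 M.
Ka(N2H5+) = Kw/Kb = 1.0e-14 / 1.3 x 10^-6 = 7.69e-9.
[H^+] = sqrt(Ka x [N2H5+]) = sqrt(7.69e-9 x 0.1088) = 2.89e-5 M.
pH = -log(2.89e-5) = 4.54.

4.54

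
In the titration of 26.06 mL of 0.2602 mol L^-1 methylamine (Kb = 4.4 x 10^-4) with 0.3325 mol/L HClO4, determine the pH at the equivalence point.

n(CH3NH2) = 0.2602 x 0.02606 = 0.006781 mol; V(HClO4) at equivalence = 0.006781/0.3325 = 0.02039 L.
At equivalence the base is fully converted to CH3NH3+; total volume = 0.04645 L, so [CH3NH3+] = 0.006781/0.04645 = 0.1460 M.
Ka(CH3NH3+) = Kw/Kb = 1.0e-14 / 4.4 x 10^-4 = 2.27e-11.
[H^+] = sqrt(Ka x [CH3NH3+]) = sqrt(2.27e-11 x 0.1460) = 1.82e-6 M.
pH = -log(1.82e-6) = 5.74.

5.74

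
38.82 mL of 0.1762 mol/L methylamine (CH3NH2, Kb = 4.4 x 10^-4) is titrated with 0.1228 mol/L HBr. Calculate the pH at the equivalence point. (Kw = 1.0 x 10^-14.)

n(CH3NH2) = 0.1762 x 0.03882 = 0.006840 mol; V(HBr) at equivalence = 0.006840/0.1228 = 0.05570 L.
At equivalence the base is fully converted to CH3NH3+; total volume = 0.09452 L, so [CH3NH3+] = 0.006840/0.09452 = 0.07237 M.
Ka(CH3NH3+) = Kw/Kb = 1.0e-14 / 4.4 x 10^-4 = 2.27e-11.
[H^+] = sqrt(Ka x [CH3NH3+]) = sqrt(2.27e-11 x 0.07237) = 1.28e-6 M.
pH = -log(1.28e-6) = 5.89.

5.89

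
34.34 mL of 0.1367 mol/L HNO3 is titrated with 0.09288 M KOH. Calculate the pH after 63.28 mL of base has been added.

n(acid) = 0.1367 x 0.03434 = 0.004694 mol; n(KOH) added = 0.09288 x 0.06328 = 0.005877 mol.
Base is in excess by 0.005877 - 0.004694 = 0.001183 mol in a total volume of 0.09762 L.
[OH^-] = 0.001183/0.09762 = 0.01212 M, so pOH = 1.92 and pH = 14.00 - 1.92 = 12.08.

12.08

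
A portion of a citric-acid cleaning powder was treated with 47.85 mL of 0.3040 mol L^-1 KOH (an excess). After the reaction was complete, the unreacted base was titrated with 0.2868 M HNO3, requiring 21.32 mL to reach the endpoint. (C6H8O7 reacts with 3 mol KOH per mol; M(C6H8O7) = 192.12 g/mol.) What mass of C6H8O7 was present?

0.540 g

Total n(KOH) added = 0.3040 x 0.04785 = 0.01455 mol.
n(HNO3) used = 0.2868 x 0.02132 = 0.006115 mol, which equals the excess n(KOH).
So n(KOH) consumed by the sample = 0.01455 - 0.006115 = 0.008432 mol.
n(C6H8O7) = 0.008432 / 3 = 0.002811 mol.
mass = 0.002811 mol x 192.12 g/mol = 0.540 g.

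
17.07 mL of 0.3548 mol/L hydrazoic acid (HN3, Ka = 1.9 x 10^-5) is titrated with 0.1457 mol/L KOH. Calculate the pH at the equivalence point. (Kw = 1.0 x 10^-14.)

8.87

n(HN3) = 0.3548 x 0.01707 = 0.006056 mol; V(KOH) at equivalence = 0.006056/0.1457 = 0.04157 L.
At equivalence all the acid is converted to N3-; total volume = 0.01707 + 0.04157 = 0.05864 L, so [N3-] = 0.006056/0.05864 = 0.1033 M.
Kb = Kw/Ka = 1.0e-14 / 1.9 x 10^-5 = 5.26e-10.
[OH^-] = sqrt(Kb x [N3-]) = sqrt(5.26e-10 x 0.1033) = 7.37e-6 M.
pOH = 5.13, so pH = 14.00 - 5.13 = 8.87.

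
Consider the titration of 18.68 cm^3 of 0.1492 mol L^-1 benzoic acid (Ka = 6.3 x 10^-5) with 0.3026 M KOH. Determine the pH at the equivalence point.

8.60

n(C6H5COOH) = 0.1492 x 0.01868 = 0.002787 mol; V(KOH) at equivalence = 0.002787/0.3026 = 0.009210 L.
At equivalence all the acid is converted to C6H5COO-; total volume = 0.01868 + 0.009210 = 0.02789 L, so [C6H5COO-] = 0.002787/0.02789 = 0.09993 M.
Kb = Kw/Ka = 1.0e-14 / 6.3 x 10^-5 = 1.59e-10.
[OH^-] = sqrt(Kb x [C6H5COO-]) = sqrt(1.59e-10 x 0.09993) = 3.98e-6 M.
pOH = 5.40, so pH = 14.00 - 5.40 = 8.60.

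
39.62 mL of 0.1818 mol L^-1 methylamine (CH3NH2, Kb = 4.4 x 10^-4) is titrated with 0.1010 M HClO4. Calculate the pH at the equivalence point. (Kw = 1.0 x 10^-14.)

5.92

n(CH3NH2) = 0.1818 x 0.03962 = 0.007203 mol; V(HClO4) at equivalence = 0.007203/0.1010 = 0.07132 L.
At equivalence the base is fully converted to CH3NH3+; total volume = 0.1109 L, so [CH3NH3+] = 0.007203/0.1109 = 0.06493 M.
Ka(CH3NH3+) = Kw/Kb = 1.0e-14 / 4.4 x 10^-4 = 2.27e-11.
[H^+] = sqrt(Ka x [CH3NH3+]) = sqrt(2.27e-11 x 0.06493) = 1.21e-6 M.
pH = -log(1.21e-6) = 5.92.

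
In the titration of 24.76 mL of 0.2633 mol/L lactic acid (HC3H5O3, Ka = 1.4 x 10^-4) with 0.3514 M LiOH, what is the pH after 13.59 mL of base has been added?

Initial n(HC3H5O3) = 0.2633 x 0.02476 = 0.006519 mol.
n(LiOH) added = 0.3514 x 0.01359 = 0.004776 mol, converting that many moles of HC3H5O3 to C3H5O3-.
Remaining n(HC3H5O3) = 0.001744 mol; n(C3H5O3-) = 0.004776 mol.
By Henderson-Hasselbalch, pH = pKa + log([A^-]/[HA]) = 3.85 + log(0.004776/0.001744) = 3.85 + (+0.44) = 4.29.

4.29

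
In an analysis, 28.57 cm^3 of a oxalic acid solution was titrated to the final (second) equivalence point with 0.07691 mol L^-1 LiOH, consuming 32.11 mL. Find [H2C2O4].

n(LiOH) = 0.07691 x 0.03211 = 0.002470 mol.
At the final (second) equivalence point, 2 mol OH^- react per mol H2C2O4, so n(H2C2O4) = 0.002470 / 2 = 0.001235 mol.
[H2C2O4] = 0.001235 / 0.02857 L = 0.0432 M.

0.0432 M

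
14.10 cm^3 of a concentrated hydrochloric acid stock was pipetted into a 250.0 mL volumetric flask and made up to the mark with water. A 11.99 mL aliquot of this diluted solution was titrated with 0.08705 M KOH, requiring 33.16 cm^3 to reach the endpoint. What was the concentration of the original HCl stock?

4.27 M

n(KOH) = 0.08705 x 0.03316 = 0.002887 mol.
n(HCl) in the aliquot = 0.002887 mol.
[diluted HCl] = 0.002887 / 0.01199 = 0.2407 M.
Dilution factor = 250.0/14.10 = 17.73, so [stock] = 0.2407 x 17.73 = 4.27 M.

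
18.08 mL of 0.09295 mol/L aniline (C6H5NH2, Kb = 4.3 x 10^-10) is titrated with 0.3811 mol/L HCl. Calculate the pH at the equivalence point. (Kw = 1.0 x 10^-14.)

2.88

n(C6H5NH2) = 0.09295 x 0.01808 = 0.001681 mol; V(HCl) at equivalence = 0.001681/0.3811 = 0.004410 L.
At equivalence the base is fully converted to C6H5NH3+; total volume = 0.02249 L, so [C6H5NH3+] = 0.001681/0.02249 = 0.07472 M.
Ka(C6H5NH3+) = Kw/Kb = 1.0e-14 / 4.3 x 10^-10 = 2.33e-5.
[H^+] = sqrt(Ka x [C6H5NH3+]) = sqrt(2.33e-5 x 0.07472) = 0.00132 M.
pH = -log(0.00132) = 2.88.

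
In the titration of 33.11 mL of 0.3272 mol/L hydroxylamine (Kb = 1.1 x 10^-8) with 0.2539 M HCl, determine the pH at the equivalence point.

3.44

n(NH2OH) = 0.3272 x 0.03311 = 0.01083 mol; V(HCl) at equivalence = 0.01083/0.2539 = 0.04267 L.
At equivalence the base is fully converted to NH3OH+; total volume = 0.07578 L, so [NH3OH+] = 0.01083/0.07578 = 0.1430 M.
Ka(NH3OH+) = Kw/Kb = 1.0e-14 / 1.1 x 10^-8 = 9.09e-7.
[H^+] = sqrt(Ka x [NH3OH+]) = sqrt(9.09e-7 x 0.1430) = 0.000361 M.
pH = -log(0.000361) = 3.44.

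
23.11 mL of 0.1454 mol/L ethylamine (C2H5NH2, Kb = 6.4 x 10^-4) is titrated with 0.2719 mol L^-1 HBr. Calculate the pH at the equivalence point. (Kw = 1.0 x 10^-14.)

n(C2H5NH2) = 0.1454 x 0.02311 = 0.003360 mol; V(HBr) at equivalence = 0.003360/0.2719 = 0.01236 L.
At equivalence the base is fully converted to C2H5NH3+; total volume = 0.03547 L, so [C2H5NH3+] = 0.003360/0.03547 = 0.09474 M.
Ka(C2H5NH3+) = Kw/Kb = 1.0e-14 / 6.4 x 10^-4 = 1.56e-11.
[H^+] = sqrt(Ka x [C2H5NH3+]) = sqrt(1.56e-11 x 0.09474) = 1.22e-6 M.
pH = -log(1.22e-6) = 5.91.

5.91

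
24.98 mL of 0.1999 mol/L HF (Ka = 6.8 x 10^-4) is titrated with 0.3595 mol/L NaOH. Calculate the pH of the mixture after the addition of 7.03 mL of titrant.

Initial n(HF) = 0.1999 x 0.02498 = 0.004994 mol.
n(NaOH) added = 0.3595 x 0.007030 = 0.002527 mol, converting that many moles of HF to F-.
Remaining n(HF) = 0.002466 mol; n(F-) = 0.002527 mol.
By Henderson-Hasselbalch, pH = pKa + log([A^-]/[HA]) = 3.17 + log(0.002527/0.002466) = 3.17 + (+0.01) = 3.18.

3.18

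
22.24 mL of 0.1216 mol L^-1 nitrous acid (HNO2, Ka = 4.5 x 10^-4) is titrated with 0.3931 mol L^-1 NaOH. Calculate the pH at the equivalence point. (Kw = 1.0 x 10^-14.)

8.16

n(HNO2) = 0.1216 x 0.02224 = 0.002704 mol; V(NaOH) at equivalence = 0.002704/0.3931 = 0.006880 L.
At equivalence all the acid is converted to NO2-; total volume = 0.02224 + 0.006880 = 0.02912 L, so [NO2-] = 0.002704/0.02912 = 0.09287 M.
Kb = Kw/Ka = 1.0e-14 / 4.5 x 10^-4 = 2.22e-11.
[OH^-] = sqrt(Kb x [NO2-]) = sqrt(2.22e-11 x 0.09287) = 1.44e-6 M.
pOH = 5.84, so pH = 14.00 - 5.84 = 8.16.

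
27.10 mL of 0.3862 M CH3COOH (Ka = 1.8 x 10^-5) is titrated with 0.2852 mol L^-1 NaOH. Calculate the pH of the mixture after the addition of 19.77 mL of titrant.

Initial n(CH3COOH) = 0.3862 x 0.02710 = 0.01047 mol.
n(NaOH) added = 0.2852 x 0.01977 = 0.005638 mol, converting that many moles of CH3COOH to CH3COO-.
Remaining n(CH3COOH) = 0.004828 mol; n(CH3COO-) = 0.005638 mol.
By Henderson-Hasselbalch, pH = pKa + log([A^-]/[HA]) = 4.74 + log(0.005638/0.004828) = 4.74 + (+0.07) = 4.81.

4.81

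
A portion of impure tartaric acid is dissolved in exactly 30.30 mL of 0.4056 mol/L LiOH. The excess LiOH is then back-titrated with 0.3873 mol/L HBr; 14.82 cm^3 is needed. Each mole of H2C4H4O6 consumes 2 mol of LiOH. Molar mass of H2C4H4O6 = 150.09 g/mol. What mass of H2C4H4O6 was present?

0.492 g

Total n(LiOH) added = 0.4056 x 0.03030 = 0.01229 mol.
n(HBr) used = 0.3873 x 0.01482 = 0.005740 mol, which equals the excess n(LiOH).
So n(LiOH) consumed by the sample = 0.01229 - 0.005740 = 0.006550 mol.
n(H2C4H4O6) = 0.006550 / 2 = 0.003275 mol.
mass = 0.003275 mol x 150.09 g/mol = 0.492 g.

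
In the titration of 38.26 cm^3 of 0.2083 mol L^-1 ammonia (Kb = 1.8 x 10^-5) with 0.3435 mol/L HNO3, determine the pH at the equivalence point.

5.07

n(NH3) = 0.2083 x 0.03826 = 0.007970 mol; V(HNO3) at equivalence = 0.007970/0.3435 = 0.02320 L.
At equivalence the base is fully converted to NH4+; total volume = 0.06146 L, so [NH4+] = 0.007970/0.06146 = 0.1297 M.
Ka(NH4+) = Kw/Kb = 1.0e-14 / 1.8 x 10^-5 = 5.56e-10.
[H^+] = sqrt(Ka x [NH4+]) = sqrt(5.56e-10 x 0.1297) = 8.49e-6 M.
pH = -log(8.49e-6) = 5.07.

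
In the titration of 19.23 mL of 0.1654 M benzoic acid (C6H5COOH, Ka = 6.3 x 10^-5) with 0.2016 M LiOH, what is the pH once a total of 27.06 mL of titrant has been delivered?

12.69

n(acid) = 0.1654 x 0.01923 = 0.003181 mol; n(LiOH) added = 0.2016 x 0.02706 = 0.005455 mol.
Base is in excess by 0.005455 - 0.003181 = 0.002275 mol in a total volume of 0.04629 L.
[OH^-] = 0.002275/0.04629 = 0.04914 M, so pOH = 1.31 and pH = 14.00 - 1.31 = 12.69.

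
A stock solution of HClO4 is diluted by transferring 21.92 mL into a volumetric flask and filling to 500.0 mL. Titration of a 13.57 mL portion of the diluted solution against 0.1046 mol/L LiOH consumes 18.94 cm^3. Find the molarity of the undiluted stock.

n(LiOH) = 0.1046 x 0.01894 = 0.001981 mol.
n(HClO4) in the aliquot = 0.001981 mol.
[diluted HClO4] = 0.001981 / 0.01357 = 0.1460 M.
Dilution factor = 500.0/21.92 = 22.81, so [stock] = 0.1460 x 22.81 = 3.33 M.

3.33 M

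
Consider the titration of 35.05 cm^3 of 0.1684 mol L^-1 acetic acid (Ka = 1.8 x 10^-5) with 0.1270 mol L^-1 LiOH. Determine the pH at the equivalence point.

n(CH3COOH) = 0.1684 x 0.03505 = 0.005902 mol; V(LiOH) at equivalence = 0.005902/0.1270 = 0.04648 L.
At equivalence all the acid is converted to CH3COO-; total volume = 0.03505 + 0.04648 = 0.08153 L, so [CH3COO-] = 0.005902/0.08153 = 0.07240 M.
Kb = Kw/Ka = 1.0e-14 / 1.8 x 10^-5 = 5.56e-10.
[OH^-] = sqrt(Kb x [CH3COO-]) = sqrt(5.56e-10 x 0.07240) = 6.34e-6 M.
pOH = 5.20, so pH = 14.00 - 5.20 = 8.80.

8.80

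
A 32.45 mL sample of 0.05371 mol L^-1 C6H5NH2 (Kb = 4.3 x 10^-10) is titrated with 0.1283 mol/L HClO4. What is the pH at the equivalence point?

3.03

n(C6H5NH2) = 0.05371 x 0.03245 = 0.001743 mol; V(HClO4) at equivalence = 0.001743/0.1283 = 0.01358 L.
At equivalence the base is fully converted to C6H5NH3+; total volume = 0.04603 L, so [C6H5NH3+] = 0.001743/0.04603 = 0.03786 M.
Ka(C6H5NH3+) = Kw/Kb = 1.0e-14 / 4.3 x 10^-10 = 2.33e-5.
[H^+] = sqrt(Ka x [C6H5NH3+]) = sqrt(2.33e-5 x 0.03786) = 0.000938 M.
pH = -log(0.000938) = 3.03.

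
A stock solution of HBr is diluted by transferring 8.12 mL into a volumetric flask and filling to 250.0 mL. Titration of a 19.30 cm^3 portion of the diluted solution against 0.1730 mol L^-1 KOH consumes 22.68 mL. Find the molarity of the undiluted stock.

6.26 M

n(KOH) = 0.1730 x 0.02268 = 0.003924 mol.
n(HBr) in the aliquot = 0.003924 mol.
[diluted HBr] = 0.003924 / 0.01930 = 0.2033 M.
Dilution factor = 250.0/8.120 = 30.79, so [stock] = 0.2033 x 30.79 = 6.26 M.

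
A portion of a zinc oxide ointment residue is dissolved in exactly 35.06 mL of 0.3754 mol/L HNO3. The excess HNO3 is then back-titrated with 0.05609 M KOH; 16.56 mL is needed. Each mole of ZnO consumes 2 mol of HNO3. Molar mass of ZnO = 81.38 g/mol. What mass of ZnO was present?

0.498 g

Total n(HNO3) added = 0.3754 x 0.03506 = 0.01316 mol.
n(KOH) used = 0.05609 x 0.01656 = 0.0009289 mol, which equals the excess n(HNO3).
So n(HNO3) consumed by the sample = 0.01316 - 0.0009289 = 0.01223 mol.
n(ZnO) = 0.01223 / 2 = 0.006116 mol.
mass = 0.006116 mol x 81.38 g/mol = 0.498 g.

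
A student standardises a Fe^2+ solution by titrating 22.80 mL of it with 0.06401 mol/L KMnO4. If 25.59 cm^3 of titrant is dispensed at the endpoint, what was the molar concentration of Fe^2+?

n(KMnO4) = 0.06401 x 0.02559 = 0.001638 mol.
From the balanced equation, 1 mol KMnO4 reacts with 5 mol Fe^2+, so n(Fe^2+) = 0.001638 x 5/1 = 0.008190 mol.
[Fe^2+] = 0.008190 / 0.02280 L = 0.359 M.

0.359 M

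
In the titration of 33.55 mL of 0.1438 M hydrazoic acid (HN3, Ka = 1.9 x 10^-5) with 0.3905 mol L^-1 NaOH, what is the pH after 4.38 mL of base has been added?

Initial n(HN3) = 0.1438 x 0.03355 = 0.004824 mol.
n(NaOH) added = 0.3905 x 0.004380 = 0.001710 mol, converting that many moles of HN3 to N3-.
Remaining n(HN3) = 0.003114 mol; n(N3-) = 0.001710 mol.
By Henderson-Hasselbalch, pH = pKa + log([A^-]/[HA]) = 4.72 + log(0.001710/0.003114) = 4.72 + (-0.26) = 4.46.

4.46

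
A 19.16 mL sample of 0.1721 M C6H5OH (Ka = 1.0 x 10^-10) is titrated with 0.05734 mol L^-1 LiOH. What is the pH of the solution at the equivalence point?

11.32

n(C6H5OH) = 0.1721 x 0.01916 = 0.003297 mol; V(LiOH) at equivalence = 0.003297/0.05734 = 0.05751 L.
At equivalence all the acid is converted to C6H5O-; total volume = 0.01916 + 0.05751 = 0.07667 L, so [C6H5O-] = 0.003297/0.07667 = 0.04301 M.
Kb = Kw/Ka = 1.0e-14 / 1.0 x 10^-10 = 0.000100.
[OH^-] = sqrt(Kb x [C6H5O-]) = sqrt(0.000100 x 0.04301) = 0.00207 M.
pOH = 2.68, so pH = 14.00 - 2.68 = 11.32.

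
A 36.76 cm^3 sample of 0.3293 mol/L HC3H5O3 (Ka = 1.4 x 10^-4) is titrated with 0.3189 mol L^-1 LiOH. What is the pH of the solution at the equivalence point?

8.53

n(HC3H5O3) = 0.3293 x 0.03676 = 0.01211 mol; V(LiOH) at equivalence = 0.01211/0.3189 = 0.03796 L.
At equivalence all the acid is converted to C3H5O3-; total volume = 0.03676 + 0.03796 = 0.07472 L, so [C3H5O3-] = 0.01211/0.07472 = 0.1620 M.
Kb = Kw/Ka = 1.0e-14 / 1.4 x 10^-4 = 7.14e-11.
[OH^-] = sqrt(Kb x [C3H5O3-]) = sqrt(7.14e-11 x 0.1620) = 3.40e-6 M.
pOH = 5.47, so pH = 14.00 - 5.47 = 8.53.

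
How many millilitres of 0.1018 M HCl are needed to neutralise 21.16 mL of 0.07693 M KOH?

16.0 mL

n(KOH) = 0.07693 mol/L x 0.02116 L = 0.001628 mol.
At equivalence n(HCl) = n(KOH) = 0.001628 mol.
V(HCl) = 0.001628 / 0.1018 = 0.01599 L = 16.0 mL.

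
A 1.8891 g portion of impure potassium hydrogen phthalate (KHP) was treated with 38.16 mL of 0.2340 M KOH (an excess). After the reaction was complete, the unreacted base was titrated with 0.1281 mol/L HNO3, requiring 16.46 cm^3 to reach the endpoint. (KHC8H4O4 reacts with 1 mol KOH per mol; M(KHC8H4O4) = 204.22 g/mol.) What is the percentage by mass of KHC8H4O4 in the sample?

73.7%

Total n(KOH) added = 0.2340 x 0.03816 = 0.008929 mol.
n(HNO3) used = 0.1281 x 0.01646 = 0.002109 mol, which equals the excess n(KOH).
So n(KOH) consumed by the sample = 0.008929 - 0.002109 = 0.006821 mol.
n(KHC8H4O4) = 0.006821 / 1 = 0.006821 mol.
mass KHC8H4O4 = 0.006821 x 204.22 = 1.393 g, so %KHC8H4O4 = 1.393/1.8891 x 100 = 73.7%.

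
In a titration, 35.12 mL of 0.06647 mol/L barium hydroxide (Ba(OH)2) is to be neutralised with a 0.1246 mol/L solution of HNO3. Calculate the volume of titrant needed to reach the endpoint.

37.5 mL

n(Ba(OH)2) = 0.06647 mol/L x 0.03512 L = 0.002334 mol.
The neutralisation is 1 Ba(OH)2 : 2 HNO3, so n(HNO3) = 0.002334 x 2/1 = 0.004669 mol.
V(HNO3) = 0.004669 / 0.1246 = 0.03747 L = 37.5 mL.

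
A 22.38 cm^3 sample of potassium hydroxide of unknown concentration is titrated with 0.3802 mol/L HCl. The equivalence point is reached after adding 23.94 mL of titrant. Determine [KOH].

n(HCl) delivered = 0.3802 x 0.02394 = 0.009102 mol.
For a 1:1 reaction, n(KOH) = 0.009102 mol.
[KOH] = 0.009102 mol / 0.02238 L = 0.407 M.

0.407 M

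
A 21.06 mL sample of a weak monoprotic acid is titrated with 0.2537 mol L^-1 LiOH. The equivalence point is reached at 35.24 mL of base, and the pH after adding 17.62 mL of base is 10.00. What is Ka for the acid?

1.0 x 10^-10

17.62 mL is half of the equivalence volume, so this is the half-equivalence point where [HA] = [A^-].
At half-equivalence pH = pKa, so pKa = 10.00.
Ka = 10^(-10.00) = 1.0 x 10^-10.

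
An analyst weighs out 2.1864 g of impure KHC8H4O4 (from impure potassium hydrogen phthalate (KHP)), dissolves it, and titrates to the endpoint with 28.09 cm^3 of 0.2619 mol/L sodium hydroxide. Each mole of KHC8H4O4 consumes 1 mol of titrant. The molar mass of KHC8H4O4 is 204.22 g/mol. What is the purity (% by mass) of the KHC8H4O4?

68.7%

n(NaOH) = 0.2619 x 0.02809 = 0.007357 mol.
n(KHC8H4O4) = 0.007357 / 1 = 0.007357 mol.
mass of KHC8H4O4 = 0.007357 x 204.22 = 1.502 g.
% purity = 1.502 / 2.1864 x 100 = 68.7%.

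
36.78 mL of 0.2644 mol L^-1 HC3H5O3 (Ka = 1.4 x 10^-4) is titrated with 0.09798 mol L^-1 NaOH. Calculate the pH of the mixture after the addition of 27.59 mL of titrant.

3.44

Initial n(HC3H5O3) = 0.2644 x 0.03678 = 0.009725 mol.
n(NaOH) added = 0.09798 x 0.02759 = 0.002703 mol, converting that many moles of HC3H5O3 to C3H5O3-.
Remaining n(HC3H5O3) = 0.007021 mol; n(C3H5O3-) = 0.002703 mol.
By Henderson-Hasselbalch, pH = pKa + log([A^-]/[HA]) = 3.85 + log(0.002703/0.007021) = 3.85 + (-0.41) = 3.44.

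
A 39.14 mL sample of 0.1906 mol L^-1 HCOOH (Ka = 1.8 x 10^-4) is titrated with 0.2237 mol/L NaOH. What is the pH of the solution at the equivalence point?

n(HCOOH) = 0.1906 x 0.03914 = 0.007460 mol; V(NaOH) at equivalence = 0.007460/0.2237 = 0.03335 L.
At equivalence all the acid is converted to HCOO-; total volume = 0.03914 + 0.03335 = 0.07249 L, so [HCOO-] = 0.007460/0.07249 = 0.1029 M.
Kb = Kw/Ka = 1.0e-14 / 1.8 x 10^-4 = 5.56e-11.
[OH^-] = sqrt(Kb x [HCOO-]) = sqrt(5.56e-11 x 0.1029) = 2.39e-6 M.
pOH = 5.62, so pH = 14.00 - 5.62 = 8.38.

8.38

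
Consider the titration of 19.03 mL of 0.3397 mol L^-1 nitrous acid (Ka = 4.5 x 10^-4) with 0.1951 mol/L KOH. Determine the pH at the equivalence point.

8.22

n(HNO2) = 0.3397 x 0.01903 = 0.006464 mol; V(KOH) at equivalence = 0.006464/0.1951 = 0.03313 L.
At equivalence all the acid is converted to NO2-; total volume = 0.01903 + 0.03313 = 0.05216 L, so [NO2-] = 0.006464/0.05216 = 0.1239 M.
Kb = Kw/Ka = 1.0e-14 / 4.5 x 10^-4 = 2.22e-11.
[OH^-] = sqrt(Kb x [NO2-]) = sqrt(2.22e-11 x 0.1239) = 1.66e-6 M.
pOH = 5.78, so pH = 14.00 - 5.78 = 8.22.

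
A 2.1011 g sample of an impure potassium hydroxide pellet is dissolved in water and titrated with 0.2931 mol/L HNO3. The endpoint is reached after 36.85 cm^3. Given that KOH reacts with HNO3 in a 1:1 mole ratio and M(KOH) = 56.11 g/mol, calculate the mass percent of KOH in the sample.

28.8%

n(HNO3) = 0.2931 x 0.03685 = 0.01080 mol.
n(KOH) = 0.01080 / 1 = 0.01080 mol.
mass of KOH = 0.01080 x 56.11 = 0.6060 g.
% purity = 0.6060 / 2.1011 x 100 = 28.8%.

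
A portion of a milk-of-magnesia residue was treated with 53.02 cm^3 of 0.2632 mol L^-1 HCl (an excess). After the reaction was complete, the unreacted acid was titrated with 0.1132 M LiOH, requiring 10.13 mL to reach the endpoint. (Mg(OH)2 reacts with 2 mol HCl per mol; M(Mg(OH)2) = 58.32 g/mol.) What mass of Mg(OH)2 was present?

Total n(HCl) added = 0.2632 x 0.05302 = 0.01395 mol.
n(LiOH) used = 0.1132 x 0.01013 = 0.001147 mol, which equals the excess n(HCl).
So n(HCl) consumed by the sample = 0.01395 - 0.001147 = 0.01281 mol.
n(Mg(OH)2) = 0.01281 / 2 = 0.006404 mol.
mass = 0.006404 mol x 58.32 g/mol = 0.373 g.

0.373 g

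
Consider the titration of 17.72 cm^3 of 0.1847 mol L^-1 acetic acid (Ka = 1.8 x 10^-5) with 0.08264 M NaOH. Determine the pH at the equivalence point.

8.75

n(CH3COOH) = 0.1847 x 0.01772 = 0.003273 mol; V(NaOH) at equivalence = 0.003273/0.08264 = 0.03960 L.
At equivalence all the acid is converted to CH3COO-; total volume = 0.01772 + 0.03960 = 0.05732 L, so [CH3COO-] = 0.003273/0.05732 = 0.05709 M.
Kb = Kw/Ka = 1.0e-14 / 1.8 x 10^-5 = 5.56e-10.
[OH^-] = sqrt(Kb x [CH3COO-]) = sqrt(5.56e-10 x 0.05709) = 5.63e-6 M.
pOH = 5.25, so pH = 14.00 - 5.25 = 8.75.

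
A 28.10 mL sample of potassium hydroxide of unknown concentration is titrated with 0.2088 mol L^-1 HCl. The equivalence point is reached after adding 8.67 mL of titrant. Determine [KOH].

0.0644 M

n(HCl) delivered = 0.2088 x 0.008670 = 0.001810 mol.
For a 1:1 reaction, n(KOH) = 0.001810 mol.
[KOH] = 0.001810 mol / 0.02810 L = 0.0644 M.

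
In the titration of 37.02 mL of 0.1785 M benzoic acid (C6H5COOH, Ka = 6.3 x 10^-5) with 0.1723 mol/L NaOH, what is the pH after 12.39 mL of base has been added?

Initial n(C6H5COOH) = 0.1785 x 0.03702 = 0.006608 mol.
n(NaOH) added = 0.1723 x 0.01239 = 0.002135 mol, converting that many moles of C6H5COOH to C6H5COO-.
Remaining n(C6H5COOH) = 0.004473 mol; n(C6H5COO-) = 0.002135 mol.
By Henderson-Hasselbalch, pH = pKa + log([A^-]/[HA]) = 4.20 + log(0.002135/0.004473) = 4.20 + (-0.32) = 3.88.

3.88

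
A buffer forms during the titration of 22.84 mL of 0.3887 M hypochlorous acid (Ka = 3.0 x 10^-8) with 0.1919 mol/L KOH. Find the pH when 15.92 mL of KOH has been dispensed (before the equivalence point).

Initial n(HClO) = 0.3887 x 0.02284 = 0.008878 mol.
n(KOH) added = 0.1919 x 0.01592 = 0.003055 mol, converting that many moles of HClO to ClO-.
Remaining n(HClO) = 0.005823 mol; n(ClO-) = 0.003055 mol.
By Henderson-Hasselbalch, pH = pKa + log([A^-]/[HA]) = 7.52 + log(0.003055/0.005823) = 7.52 + (-0.28) = 7.24.

7.24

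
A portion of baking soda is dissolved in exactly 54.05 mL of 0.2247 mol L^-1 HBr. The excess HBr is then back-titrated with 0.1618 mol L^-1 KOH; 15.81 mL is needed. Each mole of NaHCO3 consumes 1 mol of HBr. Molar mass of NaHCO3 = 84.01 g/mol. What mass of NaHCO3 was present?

0.805 g

Total n(HBr) added = 0.2247 x 0.05405 = 0.01215 mol.
n(KOH) used = 0.1618 x 0.01581 = 0.002558 mol, which equals the excess n(HBr).
So n(HBr) consumed by the sample = 0.01215 - 0.002558 = 0.009587 mol.
n(NaHCO3) = 0.009587 / 1 = 0.009587 mol.
mass = 0.009587 mol x 84.01 g/mol = 0.805 g.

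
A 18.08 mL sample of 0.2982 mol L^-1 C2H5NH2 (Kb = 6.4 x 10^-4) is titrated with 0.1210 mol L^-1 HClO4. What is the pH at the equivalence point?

n(C2H5NH2) = 0.2982 x 0.01808 = 0.005391 mol; V(HClO4) at equivalence = 0.005391/0.1210 = 0.04456 L.
At equivalence the base is fully converted to C2H5NH3+; total volume = 0.06264 L, so [C2H5NH3+] = 0.005391/0.06264 = 0.08607 M.
Ka(C2H5NH3+) = Kw/Kb = 1.0e-14 / 6.4 x 10^-4 = 1.56e-11.
[H^+] = sqrt(Ka x [C2H5NH3+]) = sqrt(1.56e-11 x 0.08607) = 1.16e-6 M.
pH = -log(1.16e-6) = 5.94.

5.94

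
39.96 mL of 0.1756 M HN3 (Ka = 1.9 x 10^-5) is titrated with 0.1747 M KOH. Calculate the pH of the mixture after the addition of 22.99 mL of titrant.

4.85

Initial n(HN3) = 0.1756 x 0.03996 = 0.007017 mol.
n(KOH) added = 0.1747 x 0.02299 = 0.004016 mol, converting that many moles of HN3 to N3-.
Remaining n(HN3) = 0.003001 mol; n(N3-) = 0.004016 mol.
By Henderson-Hasselbalch, pH = pKa + log([A^-]/[HA]) = 4.72 + log(0.004016/0.003001) = 4.72 + (+0.13) = 4.85.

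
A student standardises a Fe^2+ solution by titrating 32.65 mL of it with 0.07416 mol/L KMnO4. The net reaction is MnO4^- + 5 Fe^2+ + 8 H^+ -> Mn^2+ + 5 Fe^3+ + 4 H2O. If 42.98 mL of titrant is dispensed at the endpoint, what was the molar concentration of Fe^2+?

n(KMnO4) = 0.07416 x 0.04298 = 0.003187 mol.
From the balanced equation, 1 mol KMnO4 reacts with 5 mol Fe^2+, so n(Fe^2+) = 0.003187 x 5/1 = 0.01594 mol.
[Fe^2+] = 0.01594 / 0.03265 L = 0.488 M.

0.488 M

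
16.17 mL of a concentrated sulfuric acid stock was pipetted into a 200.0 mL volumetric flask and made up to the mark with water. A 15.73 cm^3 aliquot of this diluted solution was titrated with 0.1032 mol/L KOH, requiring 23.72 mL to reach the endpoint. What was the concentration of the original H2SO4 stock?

0.962 M

n(KOH) = 0.1032 x 0.02372 = 0.002448 mol.
n(H2SO4) in the aliquot = 0.002448 x 1/2 = 0.001224 mol.
[diluted H2SO4] = 0.001224 / 0.01573 = 0.07781 M.
Dilution factor = 200.0/16.17 = 12.37, so [stock] = 0.07781 x 12.37 = 0.962 M.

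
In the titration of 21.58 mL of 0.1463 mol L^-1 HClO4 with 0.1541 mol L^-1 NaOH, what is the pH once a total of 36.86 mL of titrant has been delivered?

12.64

n(acid) = 0.1463 x 0.02158 = 0.003157 mol; n(NaOH) added = 0.1541 x 0.03686 = 0.005680 mol.
Base is in excess by 0.005680 - 0.003157 = 0.002523 mol in a total volume of 0.05844 L.
[OH^-] = 0.002523/0.05844 = 0.04317 M, so pOH = 1.36 and pH = 14.00 - 1.36 = 12.64.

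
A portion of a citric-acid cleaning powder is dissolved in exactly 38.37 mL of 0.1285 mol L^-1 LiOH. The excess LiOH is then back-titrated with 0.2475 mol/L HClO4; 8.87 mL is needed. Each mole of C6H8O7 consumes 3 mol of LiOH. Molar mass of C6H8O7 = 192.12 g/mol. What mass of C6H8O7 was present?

0.175 g

Total n(LiOH) added = 0.1285 x 0.03837 = 0.004931 mol.
n(HClO4) used = 0.2475 x 0.008870 = 0.002195 mol, which equals the excess n(LiOH).
So n(LiOH) consumed by the sample = 0.004931 - 0.002195 = 0.002735 mol.
n(C6H8O7) = 0.002735 / 3 = 0.0009117 mol.
mass = 0.0009117 mol x 192.12 g/mol = 0.175 g.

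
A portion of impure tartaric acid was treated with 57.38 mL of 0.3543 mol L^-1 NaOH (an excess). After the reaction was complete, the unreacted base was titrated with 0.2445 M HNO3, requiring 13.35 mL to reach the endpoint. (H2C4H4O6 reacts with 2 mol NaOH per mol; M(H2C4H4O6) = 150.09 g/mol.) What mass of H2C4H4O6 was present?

Total n(NaOH) added = 0.3543 x 0.05738 = 0.02033 mol.
n(HNO3) used = 0.2445 x 0.01335 = 0.003264 mol, which equals the excess n(NaOH).
So n(NaOH) consumed by the sample = 0.02033 - 0.003264 = 0.01707 mol.
n(H2C4H4O6) = 0.01707 / 2 = 0.008533 mol.
mass = 0.008533 mol x 150.09 g/mol = 1.28 g.

1.28 g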